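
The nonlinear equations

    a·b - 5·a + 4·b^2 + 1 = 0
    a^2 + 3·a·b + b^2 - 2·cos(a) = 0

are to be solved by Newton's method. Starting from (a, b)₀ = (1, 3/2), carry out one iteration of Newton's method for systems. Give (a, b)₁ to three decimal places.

At (1, 3/2): F = (6.500, 6.66940).
Jacobian J = [[b - 5, a + 8·b], [2·a + 3·b + 2·sin(a), 3·a + 2·b]].
At the point, J = [[-3.500, 13.000], [8.18294, 6.000]] (det J = -127.37825).
Solving J·Δ = −F gives Δ = (-0.374, -0.601).
Then the next iterate is (a, b)₁ = (0.626, 0.899).

(0.626, 0.899)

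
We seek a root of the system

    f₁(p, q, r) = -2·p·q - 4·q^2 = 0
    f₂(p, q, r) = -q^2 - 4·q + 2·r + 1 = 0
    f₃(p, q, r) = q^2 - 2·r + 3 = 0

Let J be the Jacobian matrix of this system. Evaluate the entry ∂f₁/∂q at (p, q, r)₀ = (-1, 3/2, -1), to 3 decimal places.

-10.000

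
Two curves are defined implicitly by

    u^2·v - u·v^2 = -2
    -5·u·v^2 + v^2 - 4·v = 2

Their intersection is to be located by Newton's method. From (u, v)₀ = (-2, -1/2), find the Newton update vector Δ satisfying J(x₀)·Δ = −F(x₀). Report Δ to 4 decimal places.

(-0.5474, 0.2289)

At (-2, -1/2): F = (0.5000, 2.7500).
Jacobian J = [[2·u·v - v^2, u^2 - 2·u·v], [-5·v^2, -10·u·v + 2·v - 4]].
At the point, J = [[1.7500, 2.0000], [-1.2500, -15.0000]] (det J = -23.7500).
Solving J·Δ = −F gives Δ = (-0.5474, 0.2289).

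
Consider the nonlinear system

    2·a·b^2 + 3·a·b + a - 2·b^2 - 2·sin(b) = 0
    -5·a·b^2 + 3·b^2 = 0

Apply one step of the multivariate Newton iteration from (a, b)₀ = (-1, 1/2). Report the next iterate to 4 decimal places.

At (-1, 1/2): F = (-4.458851, 2.0000).
Jacobian J = [[2·b^2 + 3·b + 1, 4·a·b + 3·a - 4·b - 2·cos(b)], [-5·b^2, -10·a·b + 6·b]].
At the point, J = [[3.0000, -8.755165], [-1.2500, 8.0000]] (det J = 13.056044).
Solving J·Δ = −F gives Δ = (1.3910, -0.0327).
Then the next iterate is (a, b)₁ = (0.3910, 0.4673).

(0.3910, 0.4673)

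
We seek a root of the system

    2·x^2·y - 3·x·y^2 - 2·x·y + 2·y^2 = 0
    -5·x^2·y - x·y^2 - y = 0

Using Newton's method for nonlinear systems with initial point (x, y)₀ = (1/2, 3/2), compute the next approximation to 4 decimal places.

At (1/2, 3/2): F = (0.3750, -4.5000).
Jacobian J = [[4·x·y - 3·y^2 - 2·y, 2·x^2 - 6·x·y - 2·x + 4·y], [-10·x·y - y^2, -5·x^2 - 2·x·y - 1]].
At the point, J = [[-6.7500, 1.0000], [-9.7500, -3.7500]] (det J = 35.0625).
Solving J·Δ = −F gives Δ = (-0.0882, -0.9706).
Then the next iterate is (x, y)₁ = (0.4118, 0.5294).

(0.4118, 0.5294)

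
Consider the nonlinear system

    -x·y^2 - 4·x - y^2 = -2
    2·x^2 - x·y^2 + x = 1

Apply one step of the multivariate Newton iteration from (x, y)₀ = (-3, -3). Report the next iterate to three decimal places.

At (-3, -3): F = (32.000, 41.000).
Jacobian J = [[-y^2 - 4, -2·x·y - 2·y], [4·x - y^2 + 1, -2·x·y]].
At the point, J = [[-13.000, -12.000], [-20.000, -18.000]] (det J = -6.000).
Solving J·Δ = −F gives Δ = (-14.000, 17.833).
Then the next iterate is (x, y)₁ = (-17.000, 14.833).

(-17.000, 14.833)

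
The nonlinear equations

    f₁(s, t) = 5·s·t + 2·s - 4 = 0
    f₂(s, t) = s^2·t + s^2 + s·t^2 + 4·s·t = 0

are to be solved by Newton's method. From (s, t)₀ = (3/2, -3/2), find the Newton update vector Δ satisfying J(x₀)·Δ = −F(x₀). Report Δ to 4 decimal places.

At (3/2, -3/2): F = (-12.2500, -6.7500).
Jacobian J = [[5·t + 2, 5·s], [2·s·t + 2·s + t^2 + 4·t, s^2 + 2·s·t + 4·s]].
At the point, J = [[-5.5000, 7.5000], [-5.2500, 3.7500]] (det J = 18.7500).
Solving J·Δ = −F gives Δ = (-0.2500, 1.4500).

(-0.2500, 1.4500)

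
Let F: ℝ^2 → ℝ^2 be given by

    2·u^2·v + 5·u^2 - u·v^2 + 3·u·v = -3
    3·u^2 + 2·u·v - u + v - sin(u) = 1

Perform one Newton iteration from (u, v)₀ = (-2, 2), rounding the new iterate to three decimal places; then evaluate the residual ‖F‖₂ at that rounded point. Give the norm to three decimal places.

10.051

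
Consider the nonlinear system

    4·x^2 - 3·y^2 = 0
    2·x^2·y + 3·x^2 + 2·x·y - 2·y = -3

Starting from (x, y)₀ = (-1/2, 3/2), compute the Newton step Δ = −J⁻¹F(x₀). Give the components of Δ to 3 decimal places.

(0.846, -1.015)

At (-1/2, 3/2): F = (-5.750, 0.000).
Jacobian J = [[8·x, -6·y], [4·x·y + 6·x + 2·y, 2·x^2 + 2·x - 2]].
At the point, J = [[-4.000, -9.000], [-3.000, -2.500]] (det J = -17.000).
Solving J·Δ = −F gives Δ = (0.846, -1.015).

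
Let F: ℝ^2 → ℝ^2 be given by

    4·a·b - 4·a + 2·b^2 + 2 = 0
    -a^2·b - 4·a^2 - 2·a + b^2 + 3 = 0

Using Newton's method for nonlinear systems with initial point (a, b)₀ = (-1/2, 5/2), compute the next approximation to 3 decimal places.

(-2.417, 2.500)

At (-1/2, 5/2): F = (11.500, 8.625).
Jacobian J = [[4·b - 4, 4·a + 4·b], [-2·a·b - 8·a - 2, -a^2 + 2·b]].
At the point, J = [[6.000, 8.000], [4.500, 4.750]] (det J = -7.500).
Solving J·Δ = −F gives Δ = (-1.917, 0.000).
Then the next iterate is (a, b)₁ = (-2.417, 2.500).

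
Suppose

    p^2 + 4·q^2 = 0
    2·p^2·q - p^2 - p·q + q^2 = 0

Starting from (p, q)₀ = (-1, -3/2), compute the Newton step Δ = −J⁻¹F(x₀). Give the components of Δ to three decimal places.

(0.342, 0.776)

At (-1, -3/2): F = (10.000, -3.250).
Jacobian J = [[2·p, 8·q], [4·p·q - 2·p - q, 2·p^2 - p + 2·q]].
At the point, J = [[-2.000, -12.000], [9.500, 0.000]] (det J = 114.000).
Solving J·Δ = −F gives Δ = (0.342, 0.776).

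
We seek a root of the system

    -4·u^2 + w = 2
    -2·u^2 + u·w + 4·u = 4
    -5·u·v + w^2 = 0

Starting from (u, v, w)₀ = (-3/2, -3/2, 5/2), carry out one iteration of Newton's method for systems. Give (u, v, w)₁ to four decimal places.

At (-3/2, -3/2, 5/2): F = (-8.5000, -18.2500, -5.0000).
Jacobian J = [[-8·u, 0, 1], [-4·u + w + 4, 0, u], [-5·v, -5·u, 2·w]].
At the point, J = [[12.0000, 0.0000, 1.0000], [12.5000, 0.0000, -1.5000], [7.5000, 7.5000, 5.0000]] (det J = 228.7500).
Solving J·Δ = −F gives Δ = (1.0164, 2.1148, -3.6967).
Then the next iterate is (u, v, w)₁ = (-0.4836, 0.6148, -1.1967).

(-0.4836, 0.6148, -1.1967)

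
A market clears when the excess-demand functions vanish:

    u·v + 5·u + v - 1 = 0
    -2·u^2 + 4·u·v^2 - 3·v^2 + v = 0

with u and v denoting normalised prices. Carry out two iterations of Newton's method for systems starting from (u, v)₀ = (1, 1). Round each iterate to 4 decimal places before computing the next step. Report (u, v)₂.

(0.0588, 0.6471)

At (1, 1): F = (6.0000, 0.0000).
Jacobian J = [[v + 5, u + 1], [-4·u + 4·v^2, 8·u·v - 6·v + 1]].
At the point, J = [[6.0000, 2.0000], [0.0000, 3.0000]] (det J = 18.0000).
Solving J·Δ = −F gives Δ = (-1.0000, 0.0000).
Then the next iterate is (u, v)₁ = (0.0000, 1.0000).
Round to (0.0000, 1.0000) and repeat: F = (0.0000, -2.0000), J = [[6.0000, 1.0000], [4.0000, -5.0000]].
Δ = (0.0588, -0.3529), so (u, v)₂ = (0.0588, 0.6471).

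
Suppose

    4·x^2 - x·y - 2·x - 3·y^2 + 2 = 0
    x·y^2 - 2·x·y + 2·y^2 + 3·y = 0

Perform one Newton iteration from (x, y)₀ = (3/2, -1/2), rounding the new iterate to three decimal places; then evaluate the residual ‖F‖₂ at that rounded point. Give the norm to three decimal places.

At (3/2, -1/2): F = (8.000, 0.875).
Jacobian J = [[8·x - y - 2, -x - 6·y], [y^2 - 2·y, 2·x·y - 2·x + 4·y + 3]].
At the point, J = [[10.500, 1.500], [1.250, -3.500]] (det J = -38.625).
Solving J·Δ = −F gives Δ = (-0.759, -0.021).
Then the next iterate is (x, y)₁ = (0.741, -0.521).
Re-evaluating at (0.741, -0.521): F = (2.28606, -0.04686), so ‖F‖₂ = 2.287.

2.287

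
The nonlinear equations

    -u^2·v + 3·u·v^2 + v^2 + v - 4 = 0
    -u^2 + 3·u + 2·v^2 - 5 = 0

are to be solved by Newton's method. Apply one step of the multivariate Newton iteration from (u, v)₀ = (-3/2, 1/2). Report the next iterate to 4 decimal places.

(0.4527, 0.2670)

At (-3/2, 1/2): F = (-5.5000, -11.2500).
Jacobian J = [[-2·u·v + 3·v^2, -u^2 + 6·u·v + 2·v + 1], [-2·u + 3, 4·v]].
At the point, J = [[2.2500, -4.7500], [6.0000, 2.0000]] (det J = 33.0000).
Solving J·Δ = −F gives Δ = (1.9527, -0.2330).
Then the next iterate is (u, v)₁ = (0.4527, 0.2670).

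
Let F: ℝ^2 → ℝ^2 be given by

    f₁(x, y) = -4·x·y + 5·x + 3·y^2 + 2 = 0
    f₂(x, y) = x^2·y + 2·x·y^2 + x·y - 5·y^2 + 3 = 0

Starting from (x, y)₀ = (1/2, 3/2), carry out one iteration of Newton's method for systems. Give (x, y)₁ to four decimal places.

(-0.9227, 0.1182)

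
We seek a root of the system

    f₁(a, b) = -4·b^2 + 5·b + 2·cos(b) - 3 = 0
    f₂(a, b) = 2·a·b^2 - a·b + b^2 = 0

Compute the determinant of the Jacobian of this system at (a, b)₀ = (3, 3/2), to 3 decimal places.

J = [[0, -8·b - 2·sin(b) + 5], [2·b^2 - b, 4·a·b - a + 2·b]].
At the point, J = [[0.000, -8.99499], [3.000, 18.000]].
det J = 26.985.

26.985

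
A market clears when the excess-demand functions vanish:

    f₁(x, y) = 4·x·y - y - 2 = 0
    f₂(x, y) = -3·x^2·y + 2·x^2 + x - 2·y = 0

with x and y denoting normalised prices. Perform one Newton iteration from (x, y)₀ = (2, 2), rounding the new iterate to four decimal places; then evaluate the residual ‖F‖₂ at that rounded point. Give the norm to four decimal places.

351.5270

At (2, 2): F = (12.0000, -18.0000).
Jacobian J = [[4·y, 4·x - 1], [-6·x·y + 4·x + 1, -3·x^2 - 2]].
At the point, J = [[8.0000, 7.0000], [-15.0000, -14.0000]] (det J = -7.0000).
Solving J·Δ = −F gives Δ = (-6.0000, 5.1429).
Then the next iterate is (x, y)₁ = (-4.0000, 7.1429).
Re-evaluating at (-4.0000, 7.1429): F = (-123.4293, -329.1450), so ‖F‖₂ = 351.5270.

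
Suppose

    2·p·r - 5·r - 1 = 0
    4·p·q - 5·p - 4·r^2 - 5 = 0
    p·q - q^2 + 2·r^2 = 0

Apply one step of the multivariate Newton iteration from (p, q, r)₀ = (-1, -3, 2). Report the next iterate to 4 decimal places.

(-0.2698, -0.2009, 0.2744)

At (-1, -3, 2): F = (-15.0000, -4.0000, 2.0000).
Jacobian J = [[2·r, 0, 2·p - 5], [4·q - 5, 4·p, -8·r], [q, p - 2·q, 4·r]].
At the point, J = [[4.0000, 0.0000, -7.0000], [-17.0000, -4.0000, -16.0000], [-3.0000, 5.0000, 8.0000]] (det J = 871.0000).
Solving J·Δ = −F gives Δ = (0.7302, 2.7991, -1.7256).
Then the next iterate is (p, q, r)₁ = (-0.2698, -0.2009, 0.2744).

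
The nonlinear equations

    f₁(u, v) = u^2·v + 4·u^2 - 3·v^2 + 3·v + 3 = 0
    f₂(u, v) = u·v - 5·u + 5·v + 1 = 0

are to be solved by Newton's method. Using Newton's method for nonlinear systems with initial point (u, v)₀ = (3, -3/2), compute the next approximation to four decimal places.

(0.4269, -0.3406)

At (3, -3/2): F = (14.2500, -26.0000).
Jacobian J = [[2·u·v + 8·u, u^2 - 6·v + 3], [v - 5, u + 5]].
At the point, J = [[15.0000, 21.0000], [-6.5000, 8.0000]] (det J = 256.5000).
Solving J·Δ = −F gives Δ = (-2.5731, 1.1594).
Then the next iterate is (u, v)₁ = (0.4269, -0.3406).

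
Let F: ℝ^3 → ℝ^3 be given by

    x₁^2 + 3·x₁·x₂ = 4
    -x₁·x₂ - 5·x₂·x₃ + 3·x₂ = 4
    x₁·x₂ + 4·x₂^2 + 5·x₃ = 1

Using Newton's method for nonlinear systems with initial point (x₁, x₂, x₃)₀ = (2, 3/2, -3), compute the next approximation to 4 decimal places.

At (2, 3/2, -3): F = (9.0000, 20.0000, -4.0000).
Jacobian J = [[2·x₁ + 3·x₂, 3·x₁, 0], [-x₂, -x₁ - 5·x₃ + 3, -5·x₂], [x₂, x₁ + 8·x₂, 5]].
At the point, J = [[8.5000, 6.0000, 0.0000], [-1.5000, 16.0000, -7.5000], [1.5000, 14.0000, 5.0000]] (det J = 1550.0000).
Solving J·Δ = −F gives Δ = (-0.8032, -0.3621, 2.0548).
Then the next iterate is (x₁, x₂, x₃)₁ = (1.1968, 1.1379, -0.9452).

(1.1968, 1.1379, -0.9452)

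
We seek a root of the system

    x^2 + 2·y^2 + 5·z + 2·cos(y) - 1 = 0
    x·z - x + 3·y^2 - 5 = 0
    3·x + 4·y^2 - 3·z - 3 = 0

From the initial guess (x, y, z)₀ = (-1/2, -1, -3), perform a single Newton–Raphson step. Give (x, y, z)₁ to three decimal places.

(-0.827, -0.988, -0.526)

At (-1/2, -1, -3): F = (-12.66940, 0.000, 8.500).
Jacobian J = [[2·x, 4·y - 2·sin(y), 5], [z - 1, 6·y, x], [3, 8·y, -3]].
At the point, J = [[-1.000, -2.31706, 5.000], [-4.000, -6.000, -0.500], [3.000, -8.000, -3.000]] (det J = 267.28028).
Solving J·Δ = −F gives Δ = (-0.327, 0.012, 2.474).
Then the next iterate is (x, y, z)₁ = (-0.827, -0.988, -0.526).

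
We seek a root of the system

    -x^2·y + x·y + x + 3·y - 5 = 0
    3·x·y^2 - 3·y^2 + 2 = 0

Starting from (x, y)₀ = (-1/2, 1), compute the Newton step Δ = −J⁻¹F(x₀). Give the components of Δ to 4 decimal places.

At (-1/2, 1): F = (-3.2500, -2.5000).
Jacobian J = [[-2·x·y + y + 1, -x^2 + x + 3], [3·y^2, 6·x·y - 6·y]].
At the point, J = [[3.0000, 2.2500], [3.0000, -9.0000]] (det J = -33.7500).
Solving J·Δ = −F gives Δ = (1.0333, 0.0667).

(1.0333, 0.0667)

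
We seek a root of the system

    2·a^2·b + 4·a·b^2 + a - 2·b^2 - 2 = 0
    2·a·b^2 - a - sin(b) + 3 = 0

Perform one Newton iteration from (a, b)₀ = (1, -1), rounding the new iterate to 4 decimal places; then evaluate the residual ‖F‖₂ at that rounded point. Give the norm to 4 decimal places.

At (1, -1): F = (-1.0000, 4.841471).
Jacobian J = [[4·a·b + 4·b^2 + 1, 2·a^2 + 8·a·b - 4·b], [2·b^2 - 1, 4·a·b - cos(b)]].
At the point, J = [[1.0000, -2.0000], [1.0000, -4.540302]] (det J = -2.540302).
Solving J·Δ = −F gives Δ = (5.5990, 2.2995).
Then the next iterate is (a, b)₁ = (6.5990, 1.2995).
Re-evaluating at (6.5990, 1.2995): F = (158.974667, 17.725042), so ‖F‖₂ = 159.9598.

159.9598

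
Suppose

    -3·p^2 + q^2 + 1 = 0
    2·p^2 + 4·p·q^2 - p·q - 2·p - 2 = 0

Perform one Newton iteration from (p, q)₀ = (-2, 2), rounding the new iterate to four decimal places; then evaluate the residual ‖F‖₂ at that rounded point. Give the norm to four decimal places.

At (-2, 2): F = (-7.0000, -18.0000).
Jacobian J = [[-6·p, 2·q], [4·p + 4·q^2 - q - 2, 8·p·q - p]].
At the point, J = [[12.0000, 4.0000], [4.0000, -30.0000]] (det J = -376.0000).
Solving J·Δ = −F gives Δ = (0.7500, -0.5000).
Then the next iterate is (p, q)₁ = (-1.2500, 1.5000).
Re-evaluating at (-1.2500, 1.5000): F = (-1.4375, -5.7500), so ‖F‖₂ = 5.9270.

5.9270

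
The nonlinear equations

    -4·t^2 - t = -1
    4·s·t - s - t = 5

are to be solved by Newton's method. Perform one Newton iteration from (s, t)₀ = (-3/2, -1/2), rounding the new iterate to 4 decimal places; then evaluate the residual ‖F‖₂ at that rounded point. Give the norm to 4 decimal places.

At (-3/2, -1/2): F = (0.5000, 0.0000).
Jacobian J = [[0, -8·t - 1], [4·t - 1, 4·s - 1]].
At the point, J = [[0.0000, 3.0000], [-3.0000, -7.0000]] (det J = 9.0000).
Solving J·Δ = −F gives Δ = (0.3889, -0.1667).
Then the next iterate is (s, t)₁ = (-1.1111, -0.6667).
Re-evaluating at (-1.1111, -0.6667): F = (-0.111256, -0.259119), so ‖F‖₂ = 0.2820.

0.2820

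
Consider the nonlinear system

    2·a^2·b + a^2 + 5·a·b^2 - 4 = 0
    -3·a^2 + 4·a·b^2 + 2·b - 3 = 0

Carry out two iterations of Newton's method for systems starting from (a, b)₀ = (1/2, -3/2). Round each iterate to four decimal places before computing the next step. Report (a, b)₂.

At (1/2, -3/2): F = (1.1250, -2.2500).
Jacobian J = [[4·a·b + 2·a + 5·b^2, 2·a^2 + 10·a·b], [-6·a + 4·b^2, 8·a·b + 2]].
At the point, J = [[9.2500, -7.0000], [6.0000, -4.0000]] (det J = 5.0000).
Solving J·Δ = −F gives Δ = (4.0500, 5.5125).
Then the next iterate is (a, b)₁ = (4.5500, 4.0125).
Round to (4.5500, 4.0125) and repeat: F = (549.118617, 235.940344), J = [[162.628281, 223.973750], [37.100625, 148.0550]].
Δ = (-1.8046, -1.1414), so (a, b)₂ = (2.7454, 2.8711).

(2.7454, 2.8711)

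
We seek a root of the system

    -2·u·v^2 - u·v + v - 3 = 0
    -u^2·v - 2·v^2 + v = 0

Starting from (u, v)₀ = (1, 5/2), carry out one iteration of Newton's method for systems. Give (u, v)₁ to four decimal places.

(0.7000, 1.4000)

At (1, 5/2): F = (-15.5000, -12.5000).
Jacobian J = [[-2·v^2 - v, -4·u·v - u + 1], [-2·u·v, -u^2 - 4·v + 1]].
At the point, J = [[-15.0000, -10.0000], [-5.0000, -10.0000]] (det J = 100.0000).
Solving J·Δ = −F gives Δ = (-0.3000, -1.1000).
Then the next iterate is (u, v)₁ = (0.7000, 1.4000).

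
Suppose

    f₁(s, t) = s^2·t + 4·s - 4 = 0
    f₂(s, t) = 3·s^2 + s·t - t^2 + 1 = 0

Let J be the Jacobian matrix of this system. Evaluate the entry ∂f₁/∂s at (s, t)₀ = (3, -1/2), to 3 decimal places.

∂f₁/∂s = 2·s·t + 4.
At (3, -1/2) this is 1.000.

1.000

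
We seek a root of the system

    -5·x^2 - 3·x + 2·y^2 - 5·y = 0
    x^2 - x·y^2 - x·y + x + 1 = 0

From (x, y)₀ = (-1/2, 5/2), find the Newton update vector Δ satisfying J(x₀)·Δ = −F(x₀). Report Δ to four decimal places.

(0.5000, -0.2500)

At (-1/2, 5/2): F = (0.2500, 5.1250).
Jacobian J = [[-10·x - 3, 4·y - 5], [2·x - y^2 - y + 1, -2·x·y - x]].
At the point, J = [[2.0000, 5.0000], [-8.7500, 3.0000]] (det J = 49.7500).
Solving J·Δ = −F gives Δ = (0.5000, -0.2500).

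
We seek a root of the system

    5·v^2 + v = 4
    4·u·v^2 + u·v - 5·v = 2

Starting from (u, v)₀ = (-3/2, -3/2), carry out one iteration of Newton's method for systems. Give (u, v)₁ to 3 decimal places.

(-1.363, -1.089)

At (-3/2, -3/2): F = (5.750, -5.750).
Jacobian J = [[0, 10·v + 1], [4·v^2 + v, 8·u·v + u - 5]].
At the point, J = [[0.000, -14.000], [7.500, 11.500]] (det J = 105.000).
Solving J·Δ = −F gives Δ = (0.137, 0.411).
Then the next iterate is (u, v)₁ = (-1.363, -1.089).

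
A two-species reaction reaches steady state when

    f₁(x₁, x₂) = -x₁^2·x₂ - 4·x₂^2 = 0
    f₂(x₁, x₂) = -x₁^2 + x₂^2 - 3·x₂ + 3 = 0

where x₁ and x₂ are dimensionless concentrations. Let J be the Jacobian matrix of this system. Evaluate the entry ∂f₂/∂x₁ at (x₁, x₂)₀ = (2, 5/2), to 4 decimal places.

-4.0000

∂f₂/∂x₁ = -2·x₁.
At (2, 5/2) this is -4.0000.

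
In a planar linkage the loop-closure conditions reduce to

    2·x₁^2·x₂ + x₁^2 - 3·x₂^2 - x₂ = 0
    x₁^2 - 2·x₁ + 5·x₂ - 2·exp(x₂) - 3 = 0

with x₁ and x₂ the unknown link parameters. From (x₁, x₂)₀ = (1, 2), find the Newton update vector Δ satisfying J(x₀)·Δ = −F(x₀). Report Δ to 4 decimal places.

At (1, 2): F = (-9.0000, -8.778112).
Jacobian J = [[4·x₁·x₂ + 2·x₁, 2·x₁^2 - 6·x₂ - 1], [2·x₁ - 2, -2·exp(x₂) + 5]].
At the point, J = [[10.0000, -11.0000], [0.0000, -9.778112]] (det J = -97.781122).
Solving J·Δ = −F gives Δ = (-0.0875, -0.8977).

(-0.0875, -0.8977)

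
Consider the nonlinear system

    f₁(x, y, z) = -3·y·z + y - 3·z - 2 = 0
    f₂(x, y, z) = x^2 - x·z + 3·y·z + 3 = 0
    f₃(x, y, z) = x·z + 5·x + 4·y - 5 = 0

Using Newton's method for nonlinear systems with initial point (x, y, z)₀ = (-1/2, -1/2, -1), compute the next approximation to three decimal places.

(1.088, 0.368, 0.647)

At (-1/2, -1/2, -1): F = (-1.000, 4.250, -9.000).
Jacobian J = [[0, -3·z + 1, -3·y - 3], [2·x - z, 3·z, -x + 3·y], [z + 5, 4, x]].
At the point, J = [[0.000, 4.000, -1.500], [0.000, -3.000, -1.000], [4.000, 4.000, -0.500]] (det J = -34.000).
Solving J·Δ = −F gives Δ = (1.588, 0.868, 1.647).
Then the next iterate is (x, y, z)₁ = (1.088, 0.368, 0.647).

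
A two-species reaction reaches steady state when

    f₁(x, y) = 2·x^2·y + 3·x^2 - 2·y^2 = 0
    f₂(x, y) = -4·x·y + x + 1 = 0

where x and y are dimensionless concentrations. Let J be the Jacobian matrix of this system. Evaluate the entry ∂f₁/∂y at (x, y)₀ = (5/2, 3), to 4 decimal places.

0.5000

∂f₁/∂y = 2·x^2 - 4·y.
At (5/2, 3) this is 0.5000.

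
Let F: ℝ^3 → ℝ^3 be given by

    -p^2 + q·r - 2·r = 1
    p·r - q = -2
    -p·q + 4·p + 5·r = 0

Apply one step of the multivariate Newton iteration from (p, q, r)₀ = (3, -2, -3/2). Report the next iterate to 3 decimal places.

(1.897, -0.532, -1.396)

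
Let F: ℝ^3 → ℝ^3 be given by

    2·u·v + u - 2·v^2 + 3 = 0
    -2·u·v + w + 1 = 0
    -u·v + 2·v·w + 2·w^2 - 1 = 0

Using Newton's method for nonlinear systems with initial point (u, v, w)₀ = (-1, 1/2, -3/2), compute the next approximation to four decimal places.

(3.0000, 2.6250, -2.2500)

At (-1, 1/2, -3/2): F = (0.5000, 0.5000, 2.5000).
Jacobian J = [[2·v + 1, 2·u - 4·v, 0], [-2·v, -2·u, 1], [-v, -u + 2·w, 2·v + 4·w]].
At the point, J = [[2.0000, -4.0000, 0.0000], [-1.0000, 2.0000, 1.0000], [-0.5000, -2.0000, -5.0000]] (det J = 6.0000).
Solving J·Δ = −F gives Δ = (4.0000, 2.1250, -0.7500).
Then the next iterate is (u, v, w)₁ = (3.0000, 2.6250, -2.2500).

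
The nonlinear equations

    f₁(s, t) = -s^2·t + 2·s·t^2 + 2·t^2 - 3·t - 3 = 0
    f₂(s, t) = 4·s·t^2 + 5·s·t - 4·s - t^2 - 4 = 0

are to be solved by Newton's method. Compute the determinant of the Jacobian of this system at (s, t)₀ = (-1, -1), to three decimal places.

J = [[-2·s·t + 2·t^2, -s^2 + 4·s·t + 4·t - 3], [4·t^2 + 5·t - 4, 8·s·t + 5·s - 2·t]].
At the point, J = [[0.000, -4.000], [-5.000, 5.000]].
det J = -20.000.

-20.000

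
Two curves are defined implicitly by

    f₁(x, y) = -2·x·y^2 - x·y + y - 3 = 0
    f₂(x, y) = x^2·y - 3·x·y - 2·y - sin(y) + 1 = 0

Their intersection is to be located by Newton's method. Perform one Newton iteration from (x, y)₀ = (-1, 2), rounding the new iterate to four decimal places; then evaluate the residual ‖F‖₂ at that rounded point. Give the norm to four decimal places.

At (-1, 2): F = (9.0000, 4.090703).
Jacobian J = [[-2·y^2 - y, -4·x·y - x + 1], [2·x·y - 3·y, x^2 - 3·x - cos(y) - 2]].
At the point, J = [[-10.0000, 10.0000], [-10.0000, 2.416147]] (det J = 75.838532).
Solving J·Δ = −F gives Δ = (0.2527, -0.6473).
Then the next iterate is (x, y)₁ = (-0.7473, 1.3527).
Re-evaluating at (-0.7473, 1.3527): F = (2.098388, 1.106332), so ‖F‖₂ = 2.3722.

2.3722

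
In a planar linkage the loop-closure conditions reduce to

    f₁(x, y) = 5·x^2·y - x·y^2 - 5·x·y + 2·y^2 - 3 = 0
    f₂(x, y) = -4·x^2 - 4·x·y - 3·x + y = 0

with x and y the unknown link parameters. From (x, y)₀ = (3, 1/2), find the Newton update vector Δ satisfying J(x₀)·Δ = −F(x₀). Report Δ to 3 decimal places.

At (3, 1/2): F = (11.750, -50.500).
Jacobian J = [[10·x·y - y^2 - 5·y, 5·x^2 - 2·x·y - 5·x + 4·y], [-8·x - 4·y - 3, -4·x + 1]].
At the point, J = [[12.250, 29.000], [-29.000, -11.000]] (det J = 706.250).
Solving J·Δ = −F gives Δ = (-1.891, 0.393).

(-1.891, 0.393)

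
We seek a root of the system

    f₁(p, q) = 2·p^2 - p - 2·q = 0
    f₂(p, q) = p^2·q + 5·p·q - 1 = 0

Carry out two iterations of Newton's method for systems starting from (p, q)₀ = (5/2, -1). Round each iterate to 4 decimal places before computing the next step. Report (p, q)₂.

At (5/2, -1): F = (12.0000, -19.7500).
Jacobian J = [[4·p - 1, -2], [2·p·q + 5·q, p^2 + 5·p]].
At the point, J = [[9.0000, -2.0000], [-10.0000, 18.7500]] (det J = 148.7500).
Solving J·Δ = −F gives Δ = (-1.2471, 0.3882).
Then the next iterate is (p, q)₁ = (1.2529, -0.6118).
Round to (1.2529, -0.6118) and repeat: F = (3.110217, -5.792999), J = [[4.0116, -2.0000], [-4.592048, 7.834258]].
Δ = (-0.5746, 0.4027), so (p, q)₂ = (0.6783, -0.2091).

(0.6783, -0.2091)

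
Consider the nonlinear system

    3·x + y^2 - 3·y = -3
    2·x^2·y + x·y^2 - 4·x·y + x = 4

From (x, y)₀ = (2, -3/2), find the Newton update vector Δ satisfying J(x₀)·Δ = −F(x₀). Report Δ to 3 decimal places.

(-2.304, 1.473)

At (2, -3/2): F = (15.750, 2.500).
Jacobian J = [[3, 2·y - 3], [4·x·y + y^2 - 4·y + 1, 2·x^2 + 2·x·y - 4·x]].
At the point, J = [[3.000, -6.000], [-2.750, -6.000]] (det J = -34.500).
Solving J·Δ = −F gives Δ = (-2.304, 1.473).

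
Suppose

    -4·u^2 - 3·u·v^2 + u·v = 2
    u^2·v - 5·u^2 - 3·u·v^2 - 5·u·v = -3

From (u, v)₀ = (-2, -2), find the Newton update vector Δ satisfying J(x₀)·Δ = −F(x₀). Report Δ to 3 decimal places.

(0.985, 0.460)

At (-2, -2): F = (10.000, -21.000).
Jacobian J = [[-8·u - 3·v^2 + v, -6·u·v + u], [2·u·v - 10·u - 3·v^2 - 5·v, u^2 - 6·u·v - 5·u]].
At the point, J = [[2.000, -26.000], [26.000, -10.000]] (det J = 656.000).
Solving J·Δ = −F gives Δ = (0.985, 0.460).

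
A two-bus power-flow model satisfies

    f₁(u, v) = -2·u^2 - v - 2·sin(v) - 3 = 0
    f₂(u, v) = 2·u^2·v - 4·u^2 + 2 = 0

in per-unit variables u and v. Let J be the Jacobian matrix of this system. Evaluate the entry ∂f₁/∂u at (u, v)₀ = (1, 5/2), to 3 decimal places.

-4.000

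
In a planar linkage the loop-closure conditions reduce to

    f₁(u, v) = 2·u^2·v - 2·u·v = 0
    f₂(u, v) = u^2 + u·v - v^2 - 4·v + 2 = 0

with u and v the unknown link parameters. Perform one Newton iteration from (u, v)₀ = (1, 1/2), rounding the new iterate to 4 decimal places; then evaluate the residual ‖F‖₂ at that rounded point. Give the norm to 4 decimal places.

At (1, 1/2): F = (0.0000, 1.2500).
Jacobian J = [[4·u·v - 2·v, 2·u^2 - 2·u], [2·u + v, u - 2·v - 4]].
At the point, J = [[1.0000, 0.0000], [2.5000, -4.0000]] (det J = -4.0000).
Solving J·Δ = −F gives Δ = (0.0000, 0.3125).
Then the next iterate is (u, v)₁ = (1.0000, 0.8125).
Re-evaluating at (1.0000, 0.8125): F = (0.0000, -0.097656), so ‖F‖₂ = 0.0977.

0.0977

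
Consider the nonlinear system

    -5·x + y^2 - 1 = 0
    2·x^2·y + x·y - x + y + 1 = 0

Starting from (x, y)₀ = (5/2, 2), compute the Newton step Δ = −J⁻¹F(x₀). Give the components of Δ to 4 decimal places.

(-1.6707, 0.2866)

At (5/2, 2): F = (-9.5000, 30.5000).
Jacobian J = [[-5, 2·y], [4·x·y + y - 1, 2·x^2 + x + 1]].
At the point, J = [[-5.0000, 4.0000], [21.0000, 16.0000]] (det J = -164.0000).
Solving J·Δ = −F gives Δ = (-1.6707, 0.2866).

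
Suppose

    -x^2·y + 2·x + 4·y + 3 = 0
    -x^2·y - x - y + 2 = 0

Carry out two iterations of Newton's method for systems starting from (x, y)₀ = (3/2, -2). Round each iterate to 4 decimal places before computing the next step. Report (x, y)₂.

At (3/2, -2): F = (2.5000, 7.0000).
Jacobian J = [[-2·x·y + 2, -x^2 + 4], [-2·x·y - 1, -x^2 - 1]].
At the point, J = [[8.0000, 1.7500], [5.0000, -3.2500]] (det J = -34.7500).
Solving J·Δ = −F gives Δ = (-0.5863, 1.2518).
Then the next iterate is (x, y)₁ = (0.9137, -0.7482).
Round to (0.9137, -0.7482) and repeat: F = (2.459233, 2.459133), J = [[3.367261, 3.165152], [0.367261, -1.834848]].
Δ = (-1.6750, 1.0050), so (x, y)₂ = (-0.7613, 0.2568).

(-0.7613, 0.2568)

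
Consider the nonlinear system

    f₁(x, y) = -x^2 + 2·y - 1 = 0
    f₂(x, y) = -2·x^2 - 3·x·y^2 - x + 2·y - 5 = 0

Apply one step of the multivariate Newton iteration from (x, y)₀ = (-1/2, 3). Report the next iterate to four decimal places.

(-0.8690, 0.8095)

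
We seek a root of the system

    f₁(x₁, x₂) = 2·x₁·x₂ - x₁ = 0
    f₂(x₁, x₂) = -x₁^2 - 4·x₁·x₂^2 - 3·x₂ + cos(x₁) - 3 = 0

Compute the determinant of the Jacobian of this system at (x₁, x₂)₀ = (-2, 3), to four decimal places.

100.6372

J = [[2·x₂ - 1, 2·x₁], [-2·x₁ - 4·x₂^2 - sin(x₁), -8·x₁·x₂ - 3]].
At the point, J = [[5.0000, -4.0000], [-31.090703, 45.0000]].
det J = 100.6372.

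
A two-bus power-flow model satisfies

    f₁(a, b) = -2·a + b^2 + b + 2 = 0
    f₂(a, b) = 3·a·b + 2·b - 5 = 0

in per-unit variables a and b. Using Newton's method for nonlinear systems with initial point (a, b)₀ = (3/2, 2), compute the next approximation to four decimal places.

(1.3256, 0.9302)

At (3/2, 2): F = (5.0000, 8.0000).
Jacobian J = [[-2, 2·b + 1], [3·b, 3·a + 2]].
At the point, J = [[-2.0000, 5.0000], [6.0000, 6.5000]] (det J = -43.0000).
Solving J·Δ = −F gives Δ = (-0.1744, -1.0698).
Then the next iterate is (a, b)₁ = (1.3256, 0.9302).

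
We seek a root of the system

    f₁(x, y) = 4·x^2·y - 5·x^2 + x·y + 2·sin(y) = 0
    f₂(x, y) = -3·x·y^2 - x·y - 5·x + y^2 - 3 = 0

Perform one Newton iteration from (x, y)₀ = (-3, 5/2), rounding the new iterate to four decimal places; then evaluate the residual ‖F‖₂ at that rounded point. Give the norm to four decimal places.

At (-3, 5/2): F = (38.696944, 82.0000).
Jacobian J = [[8·x·y - 10·x + y, 4·x^2 + x + 2·cos(y)], [-3·y^2 - y - 5, -6·x·y - x + 2·y]].
At the point, J = [[-27.5000, 31.397713], [-26.2500, 53.0000]] (det J = -633.310040).
Solving J·Δ = −F gives Δ = (-0.8269, -1.9567).
Then the next iterate is (x, y)₁ = (-3.8269, 0.5433).
Re-evaluating at (-3.8269, 0.5433): F = (-42.444176, 21.897644), so ‖F‖₂ = 47.7600.

47.7600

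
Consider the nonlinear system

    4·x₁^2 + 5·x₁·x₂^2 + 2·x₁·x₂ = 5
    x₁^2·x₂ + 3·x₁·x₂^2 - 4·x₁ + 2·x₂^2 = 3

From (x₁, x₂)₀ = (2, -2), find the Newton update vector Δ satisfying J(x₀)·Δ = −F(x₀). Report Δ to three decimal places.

At (2, -2): F = (43.000, 13.000).
Jacobian J = [[8·x₁ + 5·x₂^2 + 2·x₂, 10·x₁·x₂ + 2·x₁], [2·x₁·x₂ + 3·x₂^2 - 4, x₁^2 + 6·x₁·x₂ + 4·x₂]].
At the point, J = [[32.000, -36.000], [0.000, -28.000]] (det J = -896.000).
Solving J·Δ = −F gives Δ = (-0.821, 0.464).

(-0.821, 0.464)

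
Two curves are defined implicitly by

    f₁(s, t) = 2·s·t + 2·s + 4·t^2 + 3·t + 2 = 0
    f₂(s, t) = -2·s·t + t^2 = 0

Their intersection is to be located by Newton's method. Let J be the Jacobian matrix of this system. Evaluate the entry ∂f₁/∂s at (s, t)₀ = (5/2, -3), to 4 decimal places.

∂f₁/∂s = 2·t + 2.
At (5/2, -3) this is -4.0000.

-4.0000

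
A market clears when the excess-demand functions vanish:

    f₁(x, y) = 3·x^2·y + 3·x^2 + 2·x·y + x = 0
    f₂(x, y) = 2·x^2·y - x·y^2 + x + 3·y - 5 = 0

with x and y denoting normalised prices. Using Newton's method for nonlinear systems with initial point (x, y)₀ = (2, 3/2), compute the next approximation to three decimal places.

(25.000, -49.750)

At (2, 3/2): F = (38.000, 9.000).
Jacobian J = [[6·x·y + 6·x + 2·y + 1, 3·x^2 + 2·x], [4·x·y - y^2 + 1, 2·x^2 - 2·x·y + 3]].
At the point, J = [[34.000, 16.000], [10.750, 5.000]] (det J = -2.000).
Solving J·Δ = −F gives Δ = (23.000, -51.250).
Then the next iterate is (x, y)₁ = (25.000, -49.750).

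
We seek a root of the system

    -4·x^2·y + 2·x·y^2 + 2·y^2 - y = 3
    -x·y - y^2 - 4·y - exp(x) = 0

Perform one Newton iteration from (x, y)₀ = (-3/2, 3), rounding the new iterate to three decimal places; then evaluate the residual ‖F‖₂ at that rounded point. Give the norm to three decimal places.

At (-3/2, 3): F = (-42.000, -16.72313).
Jacobian J = [[-8·x·y + 2·y^2, -4·x^2 + 4·x·y + 4·y - 1], [-y - exp(x), -x - 2·y - 4]].
At the point, J = [[54.000, -16.000], [-3.22313, -8.500]] (det J = -510.57008).
Solving J·Δ = −F gives Δ = (0.175, -2.034).
Then the next iterate is (x, y)₁ = (-1.325, 0.966).
Re-evaluating at (-1.325, 0.966): F = (-11.35629, -3.78301), so ‖F‖₂ = 11.970.

11.970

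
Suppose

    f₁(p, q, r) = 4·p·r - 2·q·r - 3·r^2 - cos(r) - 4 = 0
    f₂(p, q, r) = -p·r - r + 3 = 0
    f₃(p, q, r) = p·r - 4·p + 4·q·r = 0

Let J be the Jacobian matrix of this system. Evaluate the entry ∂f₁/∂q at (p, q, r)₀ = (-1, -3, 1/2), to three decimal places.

∂f₁/∂q = -2·r.
At (-1, -3, 1/2) this is -1.000.

-1.000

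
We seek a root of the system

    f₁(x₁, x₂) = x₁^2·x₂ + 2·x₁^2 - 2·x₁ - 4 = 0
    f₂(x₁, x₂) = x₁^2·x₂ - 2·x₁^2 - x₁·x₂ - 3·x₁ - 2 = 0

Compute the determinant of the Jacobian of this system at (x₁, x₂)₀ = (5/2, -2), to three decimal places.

J = [[2·x₁·x₂ + 4·x₁ - 2, x₁^2], [2·x₁·x₂ - 4·x₁ - x₂ - 3, x₁^2 - x₁]].
At the point, J = [[-2.000, 6.250], [-21.000, 3.750]].
det J = 123.750.

123.750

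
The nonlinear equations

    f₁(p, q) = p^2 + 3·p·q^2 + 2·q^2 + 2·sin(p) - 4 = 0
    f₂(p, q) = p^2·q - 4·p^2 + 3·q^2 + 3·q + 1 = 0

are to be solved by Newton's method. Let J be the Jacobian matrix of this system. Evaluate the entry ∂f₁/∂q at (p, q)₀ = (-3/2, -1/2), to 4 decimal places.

2.5000

∂f₁/∂q = 6·p·q + 4·q.
At (-3/2, -1/2) this is 2.5000.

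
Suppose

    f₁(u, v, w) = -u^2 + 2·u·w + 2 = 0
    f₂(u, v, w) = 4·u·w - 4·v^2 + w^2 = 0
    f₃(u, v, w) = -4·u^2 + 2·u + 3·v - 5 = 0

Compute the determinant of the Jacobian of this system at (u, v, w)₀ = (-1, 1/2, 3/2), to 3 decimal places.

-101.000

J = [[-2·u + 2·w, 0, 2·u], [4·w, -8·v, 4·u + 2·w], [-8·u + 2, 3, 0]].
At the point, J = [[5.000, 0.000, -2.000], [6.000, -4.000, -1.000], [10.000, 3.000, 0.000]].
det J = -101.000.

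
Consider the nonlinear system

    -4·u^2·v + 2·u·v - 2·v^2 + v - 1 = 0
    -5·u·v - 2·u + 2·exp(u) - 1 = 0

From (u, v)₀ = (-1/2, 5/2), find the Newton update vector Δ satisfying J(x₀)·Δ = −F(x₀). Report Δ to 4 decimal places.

At (-1/2, 5/2): F = (-16.0000, 7.463061).
Jacobian J = [[-8·u·v + 2·v, -4·u^2 + 2·u - 4·v + 1], [-5·v + 2·exp(u) - 2, -5·u]].
At the point, J = [[15.0000, -11.0000], [-13.286939, 2.5000]] (det J = -108.656325).
Solving J·Δ = −F gives Δ = (0.3874, -0.9263).

(0.3874, -0.9263)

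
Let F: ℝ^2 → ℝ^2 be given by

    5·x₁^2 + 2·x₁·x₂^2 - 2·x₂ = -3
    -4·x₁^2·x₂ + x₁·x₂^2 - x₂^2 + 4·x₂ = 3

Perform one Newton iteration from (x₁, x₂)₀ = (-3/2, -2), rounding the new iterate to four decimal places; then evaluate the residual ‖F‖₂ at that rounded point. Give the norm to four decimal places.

5.2514

At (-3/2, -2): F = (6.2500, -3.0000).
Jacobian J = [[10·x₁ + 2·x₂^2, 4·x₁·x₂ - 2], [-8·x₁·x₂ + x₂^2, -4·x₁^2 + 2·x₁·x₂ - 2·x₂ + 4]].
At the point, J = [[-7.0000, 10.0000], [-20.0000, 5.0000]] (det J = 165.0000).
Solving J·Δ = −F gives Δ = (-0.3712, -0.8848).
Then the next iterate is (x₁, x₂)₁ = (-1.8712, -2.8848).
Re-evaluating at (-1.8712, -2.8848): F = (-4.867971, 1.969703), so ‖F‖₂ = 5.2514.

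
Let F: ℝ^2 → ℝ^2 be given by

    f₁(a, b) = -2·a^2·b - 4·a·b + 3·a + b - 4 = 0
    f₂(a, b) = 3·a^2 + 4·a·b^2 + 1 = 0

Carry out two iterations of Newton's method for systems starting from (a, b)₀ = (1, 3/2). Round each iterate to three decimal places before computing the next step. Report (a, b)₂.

(0.193, 3.731)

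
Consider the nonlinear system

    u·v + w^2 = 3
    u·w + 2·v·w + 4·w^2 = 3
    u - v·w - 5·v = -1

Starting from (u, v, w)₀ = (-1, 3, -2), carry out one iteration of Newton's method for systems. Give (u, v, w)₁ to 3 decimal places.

At (-1, 3, -2): F = (-2.000, 3.000, -9.000).
Jacobian J = [[v, u, 2·w], [w, 2·w, u + 2·v + 8·w], [1, -w - 5, -v]].
At the point, J = [[3.000, -1.000, -4.000], [-2.000, -4.000, -11.000], [1.000, -3.000, -3.000]] (det J = -86.000).
Solving J·Δ = −F gives Δ = (1.326, -4.070, 1.512).
Then the next iterate is (u, v, w)₁ = (0.326, -1.070, -0.488).

(0.326, -1.070, -0.488)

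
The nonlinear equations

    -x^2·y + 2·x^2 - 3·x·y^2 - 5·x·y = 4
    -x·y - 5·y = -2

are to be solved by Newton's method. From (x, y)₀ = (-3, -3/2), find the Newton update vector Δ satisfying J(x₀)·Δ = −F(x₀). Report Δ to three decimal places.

(-0.757, 1.932)

At (-3, -3/2): F = (25.250, 5.000).
Jacobian J = [[-2·x·y + 4·x - 3·y^2 - 5·y, -x^2 - 6·x·y - 5·x], [-y, -x - 5]].
At the point, J = [[-20.250, -21.000], [1.500, -2.000]] (det J = 72.000).
Solving J·Δ = −F gives Δ = (-0.757, 1.932).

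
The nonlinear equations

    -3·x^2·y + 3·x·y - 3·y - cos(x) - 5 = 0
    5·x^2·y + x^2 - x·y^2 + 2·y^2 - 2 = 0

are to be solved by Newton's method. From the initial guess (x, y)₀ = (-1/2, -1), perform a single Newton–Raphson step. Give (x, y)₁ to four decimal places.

(-0.4932, -1.1279)

At (-1/2, -1): F = (-0.627583, -0.5000).
Jacobian J = [[-6·x·y + 3·y + sin(x), -3·x^2 + 3·x - 3], [10·x·y + 2·x - y^2, 5·x^2 - 2·x·y + 4·y]].
At the point, J = [[-6.479426, -5.2500], [3.0000, -3.7500]] (det J = 40.047846).
Solving J·Δ = −F gives Δ = (0.0068, -0.1279).
Then the next iterate is (x, y)₁ = (-0.4932, -1.1279).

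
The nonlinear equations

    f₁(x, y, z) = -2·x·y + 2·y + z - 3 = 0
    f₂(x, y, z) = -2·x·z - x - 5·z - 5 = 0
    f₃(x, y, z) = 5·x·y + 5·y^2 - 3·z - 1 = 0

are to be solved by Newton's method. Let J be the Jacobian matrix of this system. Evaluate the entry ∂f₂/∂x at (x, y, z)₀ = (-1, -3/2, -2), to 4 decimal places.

3.0000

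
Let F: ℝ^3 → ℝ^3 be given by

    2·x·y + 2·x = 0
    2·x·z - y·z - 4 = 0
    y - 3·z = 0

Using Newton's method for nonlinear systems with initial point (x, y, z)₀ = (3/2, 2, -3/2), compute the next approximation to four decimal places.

(0.1750, 1.6500, 0.5500)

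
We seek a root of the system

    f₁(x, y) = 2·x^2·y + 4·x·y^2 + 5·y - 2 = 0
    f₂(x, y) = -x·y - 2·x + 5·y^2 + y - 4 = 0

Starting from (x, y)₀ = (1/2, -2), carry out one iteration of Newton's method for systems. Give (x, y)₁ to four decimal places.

At (1/2, -2): F = (-5.0000, 14.0000).
Jacobian J = [[4·x·y + 4·y^2, 2·x^2 + 8·x·y + 5], [-y - 2, -x + 10·y + 1]].
At the point, J = [[12.0000, -2.5000], [0.0000, -19.5000]] (det J = -234.0000).
Solving J·Δ = −F gives Δ = (0.5662, 0.7179).
Then the next iterate is (x, y)₁ = (1.0662, -1.2821).

(1.0662, -1.2821)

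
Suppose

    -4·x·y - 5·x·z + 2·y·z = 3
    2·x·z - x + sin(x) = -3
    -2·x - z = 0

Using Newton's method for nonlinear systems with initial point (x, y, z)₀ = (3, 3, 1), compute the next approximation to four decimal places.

At (3, 3, 1): F = (-48.0000, 6.141120, -7.0000).
Jacobian J = [[-4·y - 5·z, -4·x + 2·z, -5·x + 2·y], [2·z + cos(x) - 1, 0, 2·x], [-2, 0, -1]].
At the point, J = [[-17.0000, -10.0000, -9.0000], [0.010008, 0.0000, 6.0000], [-2.0000, 0.0000, -1.0000]] (det J = 119.899925).
Solving J·Δ = −F gives Δ = (-2.9907, 1.2009, -1.0185).
Then the next iterate is (x, y, z)₁ = (0.0093, 4.2009, -0.0185).

(0.0093, 4.2009, -0.0185)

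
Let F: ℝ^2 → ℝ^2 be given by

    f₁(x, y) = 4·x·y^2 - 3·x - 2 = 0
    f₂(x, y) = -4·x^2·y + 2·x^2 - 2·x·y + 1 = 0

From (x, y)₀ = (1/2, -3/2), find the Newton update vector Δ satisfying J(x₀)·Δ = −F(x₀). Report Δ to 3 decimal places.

(-0.463, -0.296)

At (1/2, -3/2): F = (1.000, 4.500).
Jacobian J = [[4·y^2 - 3, 8·x·y], [-8·x·y + 4·x - 2·y, -4·x^2 - 2·x]].
At the point, J = [[6.000, -6.000], [11.000, -2.000]] (det J = 54.000).
Solving J·Δ = −F gives Δ = (-0.463, -0.296).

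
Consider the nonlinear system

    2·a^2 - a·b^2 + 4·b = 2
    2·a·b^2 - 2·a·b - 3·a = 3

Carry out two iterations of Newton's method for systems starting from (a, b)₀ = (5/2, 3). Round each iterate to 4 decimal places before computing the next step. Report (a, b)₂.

(1.7421, 1.4537)

At (5/2, 3): F = (0.0000, 19.5000).
Jacobian J = [[4·a - b^2, -2·a·b + 4], [2·b^2 - 2·b - 3, 4·a·b - 2·a]].
At the point, J = [[1.0000, -11.0000], [9.0000, 25.0000]] (det J = 124.0000).
Solving J·Δ = −F gives Δ = (-1.7298, -0.1573).
Then the next iterate is (a, b)₁ = (0.7702, 2.8427).
Round to (0.7702, 2.8427) and repeat: F = (4.333274, 2.758390), J = [[-5.000143, -0.378895], [7.476487, 7.217390]].
Δ = (0.9719, -1.3890), so (a, b)₂ = (1.7421, 1.4537).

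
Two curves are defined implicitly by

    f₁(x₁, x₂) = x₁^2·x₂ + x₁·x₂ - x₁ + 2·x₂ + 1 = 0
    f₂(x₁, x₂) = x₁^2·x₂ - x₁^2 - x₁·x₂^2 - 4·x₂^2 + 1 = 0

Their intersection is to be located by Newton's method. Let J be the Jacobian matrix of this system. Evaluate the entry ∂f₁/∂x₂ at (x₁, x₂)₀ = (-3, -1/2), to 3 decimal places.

∂f₁/∂x₂ = x₁^2 + x₁ + 2.
At (-3, -1/2) this is 8.000.

8.000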